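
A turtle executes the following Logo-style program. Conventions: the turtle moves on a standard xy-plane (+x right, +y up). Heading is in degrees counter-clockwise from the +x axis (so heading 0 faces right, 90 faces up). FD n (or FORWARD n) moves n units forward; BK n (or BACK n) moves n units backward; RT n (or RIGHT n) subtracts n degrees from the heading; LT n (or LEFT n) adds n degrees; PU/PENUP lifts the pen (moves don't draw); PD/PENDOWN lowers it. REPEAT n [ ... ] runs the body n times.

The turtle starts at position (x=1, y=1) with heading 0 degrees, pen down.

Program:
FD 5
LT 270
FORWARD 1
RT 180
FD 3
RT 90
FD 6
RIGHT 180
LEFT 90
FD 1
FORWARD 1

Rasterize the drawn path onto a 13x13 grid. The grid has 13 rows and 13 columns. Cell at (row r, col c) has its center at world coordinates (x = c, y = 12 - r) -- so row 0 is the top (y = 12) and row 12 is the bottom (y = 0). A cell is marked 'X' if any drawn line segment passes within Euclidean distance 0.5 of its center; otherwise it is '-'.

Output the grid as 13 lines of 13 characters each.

Answer: -------------
-------------
-------------
-------------
-------------
-------------
-------------
-------------
-------------
------XXXXXXX
------X-----X
-XXXXXX-----X
------X------

Derivation:
Segment 0: (1,1) -> (6,1)
Segment 1: (6,1) -> (6,0)
Segment 2: (6,0) -> (6,3)
Segment 3: (6,3) -> (12,3)
Segment 4: (12,3) -> (12,2)
Segment 5: (12,2) -> (12,1)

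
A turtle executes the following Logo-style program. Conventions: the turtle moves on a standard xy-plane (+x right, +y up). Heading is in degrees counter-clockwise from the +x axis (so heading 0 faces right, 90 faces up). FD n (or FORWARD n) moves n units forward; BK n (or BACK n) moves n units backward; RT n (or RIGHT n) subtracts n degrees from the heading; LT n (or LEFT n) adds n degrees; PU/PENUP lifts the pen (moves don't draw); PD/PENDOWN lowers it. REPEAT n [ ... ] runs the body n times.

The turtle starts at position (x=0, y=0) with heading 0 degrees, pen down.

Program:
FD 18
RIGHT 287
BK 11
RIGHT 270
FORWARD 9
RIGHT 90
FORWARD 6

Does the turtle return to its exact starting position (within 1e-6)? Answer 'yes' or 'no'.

Executing turtle program step by step:
Start: pos=(0,0), heading=0, pen down
FD 18: (0,0) -> (18,0) [heading=0, draw]
RT 287: heading 0 -> 73
BK 11: (18,0) -> (14.784,-10.519) [heading=73, draw]
RT 270: heading 73 -> 163
FD 9: (14.784,-10.519) -> (6.177,-7.888) [heading=163, draw]
RT 90: heading 163 -> 73
FD 6: (6.177,-7.888) -> (7.931,-2.15) [heading=73, draw]
Final: pos=(7.931,-2.15), heading=73, 4 segment(s) drawn

Start position: (0, 0)
Final position: (7.931, -2.15)
Distance = 8.218; >= 1e-6 -> NOT closed

Answer: no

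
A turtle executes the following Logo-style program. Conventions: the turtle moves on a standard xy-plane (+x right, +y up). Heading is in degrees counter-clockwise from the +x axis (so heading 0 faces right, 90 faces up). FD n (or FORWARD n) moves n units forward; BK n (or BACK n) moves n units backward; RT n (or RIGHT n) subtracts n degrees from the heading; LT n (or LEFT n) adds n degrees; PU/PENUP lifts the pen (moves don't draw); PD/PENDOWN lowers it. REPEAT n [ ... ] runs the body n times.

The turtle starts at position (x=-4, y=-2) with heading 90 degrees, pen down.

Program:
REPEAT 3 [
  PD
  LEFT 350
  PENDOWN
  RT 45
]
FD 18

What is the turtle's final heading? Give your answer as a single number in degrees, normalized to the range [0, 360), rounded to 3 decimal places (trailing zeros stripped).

Executing turtle program step by step:
Start: pos=(-4,-2), heading=90, pen down
REPEAT 3 [
  -- iteration 1/3 --
  PD: pen down
  LT 350: heading 90 -> 80
  PD: pen down
  RT 45: heading 80 -> 35
  -- iteration 2/3 --
  PD: pen down
  LT 350: heading 35 -> 25
  PD: pen down
  RT 45: heading 25 -> 340
  -- iteration 3/3 --
  PD: pen down
  LT 350: heading 340 -> 330
  PD: pen down
  RT 45: heading 330 -> 285
]
FD 18: (-4,-2) -> (0.659,-19.387) [heading=285, draw]
Final: pos=(0.659,-19.387), heading=285, 1 segment(s) drawn

Answer: 285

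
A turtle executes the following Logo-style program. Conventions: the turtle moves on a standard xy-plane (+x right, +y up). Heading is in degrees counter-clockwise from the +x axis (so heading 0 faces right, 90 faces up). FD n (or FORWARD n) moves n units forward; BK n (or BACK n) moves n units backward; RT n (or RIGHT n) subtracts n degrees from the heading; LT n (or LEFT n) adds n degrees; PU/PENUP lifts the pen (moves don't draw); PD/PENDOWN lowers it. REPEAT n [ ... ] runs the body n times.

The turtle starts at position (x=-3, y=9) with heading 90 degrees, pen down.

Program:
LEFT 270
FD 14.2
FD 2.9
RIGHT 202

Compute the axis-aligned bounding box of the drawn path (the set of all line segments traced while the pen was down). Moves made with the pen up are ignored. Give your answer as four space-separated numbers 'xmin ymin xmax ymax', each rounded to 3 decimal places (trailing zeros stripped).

Executing turtle program step by step:
Start: pos=(-3,9), heading=90, pen down
LT 270: heading 90 -> 0
FD 14.2: (-3,9) -> (11.2,9) [heading=0, draw]
FD 2.9: (11.2,9) -> (14.1,9) [heading=0, draw]
RT 202: heading 0 -> 158
Final: pos=(14.1,9), heading=158, 2 segment(s) drawn

Segment endpoints: x in {-3, 11.2, 14.1}, y in {9, 9}
xmin=-3, ymin=9, xmax=14.1, ymax=9

Answer: -3 9 14.1 9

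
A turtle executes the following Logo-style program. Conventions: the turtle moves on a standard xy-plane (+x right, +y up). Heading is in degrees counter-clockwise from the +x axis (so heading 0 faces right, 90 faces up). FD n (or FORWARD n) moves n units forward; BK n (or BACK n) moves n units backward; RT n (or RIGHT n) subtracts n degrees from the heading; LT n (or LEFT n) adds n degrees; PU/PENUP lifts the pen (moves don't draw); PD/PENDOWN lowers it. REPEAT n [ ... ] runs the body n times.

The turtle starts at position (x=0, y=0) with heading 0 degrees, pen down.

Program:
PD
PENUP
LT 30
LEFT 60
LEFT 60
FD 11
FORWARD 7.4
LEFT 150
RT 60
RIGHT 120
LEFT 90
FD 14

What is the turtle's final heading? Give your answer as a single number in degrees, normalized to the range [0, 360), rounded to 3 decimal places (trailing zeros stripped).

Executing turtle program step by step:
Start: pos=(0,0), heading=0, pen down
PD: pen down
PU: pen up
LT 30: heading 0 -> 30
LT 60: heading 30 -> 90
LT 60: heading 90 -> 150
FD 11: (0,0) -> (-9.526,5.5) [heading=150, move]
FD 7.4: (-9.526,5.5) -> (-15.935,9.2) [heading=150, move]
LT 150: heading 150 -> 300
RT 60: heading 300 -> 240
RT 120: heading 240 -> 120
LT 90: heading 120 -> 210
FD 14: (-15.935,9.2) -> (-28.059,2.2) [heading=210, move]
Final: pos=(-28.059,2.2), heading=210, 0 segment(s) drawn

Answer: 210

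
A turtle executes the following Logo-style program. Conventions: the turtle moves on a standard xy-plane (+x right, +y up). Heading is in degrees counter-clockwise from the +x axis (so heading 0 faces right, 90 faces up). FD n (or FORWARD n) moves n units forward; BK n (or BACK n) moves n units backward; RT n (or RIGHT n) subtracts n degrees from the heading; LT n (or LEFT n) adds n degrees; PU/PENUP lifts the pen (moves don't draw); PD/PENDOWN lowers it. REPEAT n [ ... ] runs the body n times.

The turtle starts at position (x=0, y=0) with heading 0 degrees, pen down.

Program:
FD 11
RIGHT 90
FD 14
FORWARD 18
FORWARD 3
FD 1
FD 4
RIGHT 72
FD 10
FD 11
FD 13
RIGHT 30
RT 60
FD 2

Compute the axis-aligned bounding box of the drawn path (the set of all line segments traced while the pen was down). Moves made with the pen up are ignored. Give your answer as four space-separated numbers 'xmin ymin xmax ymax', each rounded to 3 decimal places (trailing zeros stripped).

Executing turtle program step by step:
Start: pos=(0,0), heading=0, pen down
FD 11: (0,0) -> (11,0) [heading=0, draw]
RT 90: heading 0 -> 270
FD 14: (11,0) -> (11,-14) [heading=270, draw]
FD 18: (11,-14) -> (11,-32) [heading=270, draw]
FD 3: (11,-32) -> (11,-35) [heading=270, draw]
FD 1: (11,-35) -> (11,-36) [heading=270, draw]
FD 4: (11,-36) -> (11,-40) [heading=270, draw]
RT 72: heading 270 -> 198
FD 10: (11,-40) -> (1.489,-43.09) [heading=198, draw]
FD 11: (1.489,-43.09) -> (-8.972,-46.489) [heading=198, draw]
FD 13: (-8.972,-46.489) -> (-21.336,-50.507) [heading=198, draw]
RT 30: heading 198 -> 168
RT 60: heading 168 -> 108
FD 2: (-21.336,-50.507) -> (-21.954,-48.604) [heading=108, draw]
Final: pos=(-21.954,-48.604), heading=108, 10 segment(s) drawn

Segment endpoints: x in {-21.954, -21.336, -8.972, 0, 1.489, 11, 11}, y in {-50.507, -48.604, -46.489, -43.09, -40, -36, -35, -32, -14, 0}
xmin=-21.954, ymin=-50.507, xmax=11, ymax=0

Answer: -21.954 -50.507 11 0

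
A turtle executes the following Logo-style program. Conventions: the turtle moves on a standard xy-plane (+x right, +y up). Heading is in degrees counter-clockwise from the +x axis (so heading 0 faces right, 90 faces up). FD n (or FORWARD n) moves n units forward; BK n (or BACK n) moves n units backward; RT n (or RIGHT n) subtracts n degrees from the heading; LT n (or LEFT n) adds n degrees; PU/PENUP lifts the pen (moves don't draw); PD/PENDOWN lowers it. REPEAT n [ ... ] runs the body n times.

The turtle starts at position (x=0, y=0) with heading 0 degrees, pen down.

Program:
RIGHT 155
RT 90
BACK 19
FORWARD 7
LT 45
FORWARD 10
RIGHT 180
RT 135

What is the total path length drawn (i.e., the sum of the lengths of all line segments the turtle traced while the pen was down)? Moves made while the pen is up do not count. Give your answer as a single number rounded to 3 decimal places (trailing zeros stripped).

Answer: 36

Derivation:
Executing turtle program step by step:
Start: pos=(0,0), heading=0, pen down
RT 155: heading 0 -> 205
RT 90: heading 205 -> 115
BK 19: (0,0) -> (8.03,-17.22) [heading=115, draw]
FD 7: (8.03,-17.22) -> (5.071,-10.876) [heading=115, draw]
LT 45: heading 115 -> 160
FD 10: (5.071,-10.876) -> (-4.326,-7.455) [heading=160, draw]
RT 180: heading 160 -> 340
RT 135: heading 340 -> 205
Final: pos=(-4.326,-7.455), heading=205, 3 segment(s) drawn

Segment lengths:
  seg 1: (0,0) -> (8.03,-17.22), length = 19
  seg 2: (8.03,-17.22) -> (5.071,-10.876), length = 7
  seg 3: (5.071,-10.876) -> (-4.326,-7.455), length = 10
Total = 36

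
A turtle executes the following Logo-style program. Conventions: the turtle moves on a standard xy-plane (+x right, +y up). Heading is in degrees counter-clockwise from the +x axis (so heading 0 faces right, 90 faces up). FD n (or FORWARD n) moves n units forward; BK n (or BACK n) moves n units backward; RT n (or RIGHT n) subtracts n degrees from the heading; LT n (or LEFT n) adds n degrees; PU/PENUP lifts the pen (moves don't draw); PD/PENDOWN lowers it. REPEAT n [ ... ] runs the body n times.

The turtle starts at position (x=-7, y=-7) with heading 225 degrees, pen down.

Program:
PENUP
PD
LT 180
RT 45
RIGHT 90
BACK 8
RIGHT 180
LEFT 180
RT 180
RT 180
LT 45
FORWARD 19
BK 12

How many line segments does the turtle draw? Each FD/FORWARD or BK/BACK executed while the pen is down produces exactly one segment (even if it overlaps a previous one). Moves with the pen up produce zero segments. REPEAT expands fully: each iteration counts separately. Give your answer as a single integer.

Answer: 3

Derivation:
Executing turtle program step by step:
Start: pos=(-7,-7), heading=225, pen down
PU: pen up
PD: pen down
LT 180: heading 225 -> 45
RT 45: heading 45 -> 0
RT 90: heading 0 -> 270
BK 8: (-7,-7) -> (-7,1) [heading=270, draw]
RT 180: heading 270 -> 90
LT 180: heading 90 -> 270
RT 180: heading 270 -> 90
RT 180: heading 90 -> 270
LT 45: heading 270 -> 315
FD 19: (-7,1) -> (6.435,-12.435) [heading=315, draw]
BK 12: (6.435,-12.435) -> (-2.05,-3.95) [heading=315, draw]
Final: pos=(-2.05,-3.95), heading=315, 3 segment(s) drawn
Segments drawn: 3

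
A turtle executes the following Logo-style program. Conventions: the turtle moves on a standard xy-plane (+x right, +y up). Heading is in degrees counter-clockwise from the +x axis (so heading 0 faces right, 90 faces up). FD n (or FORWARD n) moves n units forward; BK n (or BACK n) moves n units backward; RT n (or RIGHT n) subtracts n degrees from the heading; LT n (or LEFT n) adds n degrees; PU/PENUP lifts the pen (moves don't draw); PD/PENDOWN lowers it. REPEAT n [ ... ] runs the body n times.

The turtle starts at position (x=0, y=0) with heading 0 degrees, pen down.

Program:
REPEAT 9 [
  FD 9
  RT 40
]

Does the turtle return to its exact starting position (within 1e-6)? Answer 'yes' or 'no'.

Answer: yes

Derivation:
Executing turtle program step by step:
Start: pos=(0,0), heading=0, pen down
REPEAT 9 [
  -- iteration 1/9 --
  FD 9: (0,0) -> (9,0) [heading=0, draw]
  RT 40: heading 0 -> 320
  -- iteration 2/9 --
  FD 9: (9,0) -> (15.894,-5.785) [heading=320, draw]
  RT 40: heading 320 -> 280
  -- iteration 3/9 --
  FD 9: (15.894,-5.785) -> (17.457,-14.648) [heading=280, draw]
  RT 40: heading 280 -> 240
  -- iteration 4/9 --
  FD 9: (17.457,-14.648) -> (12.957,-22.443) [heading=240, draw]
  RT 40: heading 240 -> 200
  -- iteration 5/9 --
  FD 9: (12.957,-22.443) -> (4.5,-25.521) [heading=200, draw]
  RT 40: heading 200 -> 160
  -- iteration 6/9 --
  FD 9: (4.5,-25.521) -> (-3.957,-22.443) [heading=160, draw]
  RT 40: heading 160 -> 120
  -- iteration 7/9 --
  FD 9: (-3.957,-22.443) -> (-8.457,-14.648) [heading=120, draw]
  RT 40: heading 120 -> 80
  -- iteration 8/9 --
  FD 9: (-8.457,-14.648) -> (-6.894,-5.785) [heading=80, draw]
  RT 40: heading 80 -> 40
  -- iteration 9/9 --
  FD 9: (-6.894,-5.785) -> (0,0) [heading=40, draw]
  RT 40: heading 40 -> 0
]
Final: pos=(0,0), heading=0, 9 segment(s) drawn

Start position: (0, 0)
Final position: (0, 0)
Distance = 0; < 1e-6 -> CLOSED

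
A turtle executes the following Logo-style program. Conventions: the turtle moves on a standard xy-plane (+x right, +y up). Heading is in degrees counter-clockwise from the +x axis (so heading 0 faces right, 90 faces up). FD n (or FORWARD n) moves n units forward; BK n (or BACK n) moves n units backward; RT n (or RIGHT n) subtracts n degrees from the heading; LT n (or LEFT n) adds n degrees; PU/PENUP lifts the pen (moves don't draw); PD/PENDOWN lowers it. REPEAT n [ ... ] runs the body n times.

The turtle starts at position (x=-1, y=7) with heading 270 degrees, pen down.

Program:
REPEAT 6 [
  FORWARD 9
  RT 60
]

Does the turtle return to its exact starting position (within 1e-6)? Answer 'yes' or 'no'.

Answer: yes

Derivation:
Executing turtle program step by step:
Start: pos=(-1,7), heading=270, pen down
REPEAT 6 [
  -- iteration 1/6 --
  FD 9: (-1,7) -> (-1,-2) [heading=270, draw]
  RT 60: heading 270 -> 210
  -- iteration 2/6 --
  FD 9: (-1,-2) -> (-8.794,-6.5) [heading=210, draw]
  RT 60: heading 210 -> 150
  -- iteration 3/6 --
  FD 9: (-8.794,-6.5) -> (-16.588,-2) [heading=150, draw]
  RT 60: heading 150 -> 90
  -- iteration 4/6 --
  FD 9: (-16.588,-2) -> (-16.588,7) [heading=90, draw]
  RT 60: heading 90 -> 30
  -- iteration 5/6 --
  FD 9: (-16.588,7) -> (-8.794,11.5) [heading=30, draw]
  RT 60: heading 30 -> 330
  -- iteration 6/6 --
  FD 9: (-8.794,11.5) -> (-1,7) [heading=330, draw]
  RT 60: heading 330 -> 270
]
Final: pos=(-1,7), heading=270, 6 segment(s) drawn

Start position: (-1, 7)
Final position: (-1, 7)
Distance = 0; < 1e-6 -> CLOSED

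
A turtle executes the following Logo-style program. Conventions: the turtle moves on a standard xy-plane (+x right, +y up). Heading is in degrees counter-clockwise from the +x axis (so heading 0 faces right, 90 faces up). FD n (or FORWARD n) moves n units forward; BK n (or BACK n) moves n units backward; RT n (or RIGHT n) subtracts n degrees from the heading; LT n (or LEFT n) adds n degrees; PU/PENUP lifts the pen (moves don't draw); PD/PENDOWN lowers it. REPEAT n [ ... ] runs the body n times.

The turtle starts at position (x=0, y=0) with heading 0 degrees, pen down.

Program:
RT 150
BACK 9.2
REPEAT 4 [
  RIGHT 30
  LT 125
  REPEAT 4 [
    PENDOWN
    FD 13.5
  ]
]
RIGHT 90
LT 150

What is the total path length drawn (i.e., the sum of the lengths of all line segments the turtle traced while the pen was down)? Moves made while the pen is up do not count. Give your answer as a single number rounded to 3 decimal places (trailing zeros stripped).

Answer: 225.2

Derivation:
Executing turtle program step by step:
Start: pos=(0,0), heading=0, pen down
RT 150: heading 0 -> 210
BK 9.2: (0,0) -> (7.967,4.6) [heading=210, draw]
REPEAT 4 [
  -- iteration 1/4 --
  RT 30: heading 210 -> 180
  LT 125: heading 180 -> 305
  REPEAT 4 [
    -- iteration 1/4 --
    PD: pen down
    FD 13.5: (7.967,4.6) -> (15.711,-6.459) [heading=305, draw]
    -- iteration 2/4 --
    PD: pen down
    FD 13.5: (15.711,-6.459) -> (23.454,-17.517) [heading=305, draw]
    -- iteration 3/4 --
    PD: pen down
    FD 13.5: (23.454,-17.517) -> (31.197,-28.576) [heading=305, draw]
    -- iteration 4/4 --
    PD: pen down
    FD 13.5: (31.197,-28.576) -> (38.941,-39.634) [heading=305, draw]
  ]
  -- iteration 2/4 --
  RT 30: heading 305 -> 275
  LT 125: heading 275 -> 40
  REPEAT 4 [
    -- iteration 1/4 --
    PD: pen down
    FD 13.5: (38.941,-39.634) -> (49.282,-30.957) [heading=40, draw]
    -- iteration 2/4 --
    PD: pen down
    FD 13.5: (49.282,-30.957) -> (59.624,-22.279) [heading=40, draw]
    -- iteration 3/4 --
    PD: pen down
    FD 13.5: (59.624,-22.279) -> (69.965,-13.601) [heading=40, draw]
    -- iteration 4/4 --
    PD: pen down
    FD 13.5: (69.965,-13.601) -> (80.307,-4.924) [heading=40, draw]
  ]
  -- iteration 3/4 --
  RT 30: heading 40 -> 10
  LT 125: heading 10 -> 135
  REPEAT 4 [
    -- iteration 1/4 --
    PD: pen down
    FD 13.5: (80.307,-4.924) -> (70.761,4.622) [heading=135, draw]
    -- iteration 2/4 --
    PD: pen down
    FD 13.5: (70.761,4.622) -> (61.215,14.168) [heading=135, draw]
    -- iteration 3/4 --
    PD: pen down
    FD 13.5: (61.215,14.168) -> (51.669,23.714) [heading=135, draw]
    -- iteration 4/4 --
    PD: pen down
    FD 13.5: (51.669,23.714) -> (42.123,33.26) [heading=135, draw]
  ]
  -- iteration 4/4 --
  RT 30: heading 135 -> 105
  LT 125: heading 105 -> 230
  REPEAT 4 [
    -- iteration 1/4 --
    PD: pen down
    FD 13.5: (42.123,33.26) -> (33.446,22.918) [heading=230, draw]
    -- iteration 2/4 --
    PD: pen down
    FD 13.5: (33.446,22.918) -> (24.768,12.577) [heading=230, draw]
    -- iteration 3/4 --
    PD: pen down
    FD 13.5: (24.768,12.577) -> (16.09,2.235) [heading=230, draw]
    -- iteration 4/4 --
    PD: pen down
    FD 13.5: (16.09,2.235) -> (7.413,-8.106) [heading=230, draw]
  ]
]
RT 90: heading 230 -> 140
LT 150: heading 140 -> 290
Final: pos=(7.413,-8.106), heading=290, 17 segment(s) drawn

Segment lengths:
  seg 1: (0,0) -> (7.967,4.6), length = 9.2
  seg 2: (7.967,4.6) -> (15.711,-6.459), length = 13.5
  seg 3: (15.711,-6.459) -> (23.454,-17.517), length = 13.5
  seg 4: (23.454,-17.517) -> (31.197,-28.576), length = 13.5
  seg 5: (31.197,-28.576) -> (38.941,-39.634), length = 13.5
  seg 6: (38.941,-39.634) -> (49.282,-30.957), length = 13.5
  seg 7: (49.282,-30.957) -> (59.624,-22.279), length = 13.5
  seg 8: (59.624,-22.279) -> (69.965,-13.601), length = 13.5
  seg 9: (69.965,-13.601) -> (80.307,-4.924), length = 13.5
  seg 10: (80.307,-4.924) -> (70.761,4.622), length = 13.5
  seg 11: (70.761,4.622) -> (61.215,14.168), length = 13.5
  seg 12: (61.215,14.168) -> (51.669,23.714), length = 13.5
  seg 13: (51.669,23.714) -> (42.123,33.26), length = 13.5
  seg 14: (42.123,33.26) -> (33.446,22.918), length = 13.5
  seg 15: (33.446,22.918) -> (24.768,12.577), length = 13.5
  seg 16: (24.768,12.577) -> (16.09,2.235), length = 13.5
  seg 17: (16.09,2.235) -> (7.413,-8.106), length = 13.5
Total = 225.2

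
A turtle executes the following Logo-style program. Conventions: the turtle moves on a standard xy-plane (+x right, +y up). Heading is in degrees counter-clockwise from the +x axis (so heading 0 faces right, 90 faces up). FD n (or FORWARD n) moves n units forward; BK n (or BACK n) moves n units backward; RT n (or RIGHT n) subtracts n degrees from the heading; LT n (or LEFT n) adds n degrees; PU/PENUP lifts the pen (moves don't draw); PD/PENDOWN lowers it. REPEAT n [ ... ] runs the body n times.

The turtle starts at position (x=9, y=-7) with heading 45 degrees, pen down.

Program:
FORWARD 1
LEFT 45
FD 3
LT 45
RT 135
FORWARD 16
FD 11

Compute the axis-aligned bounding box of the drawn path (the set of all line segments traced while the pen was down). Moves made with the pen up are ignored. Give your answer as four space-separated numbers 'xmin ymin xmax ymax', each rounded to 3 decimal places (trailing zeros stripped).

Answer: 9 -7 36.707 -3.293

Derivation:
Executing turtle program step by step:
Start: pos=(9,-7), heading=45, pen down
FD 1: (9,-7) -> (9.707,-6.293) [heading=45, draw]
LT 45: heading 45 -> 90
FD 3: (9.707,-6.293) -> (9.707,-3.293) [heading=90, draw]
LT 45: heading 90 -> 135
RT 135: heading 135 -> 0
FD 16: (9.707,-3.293) -> (25.707,-3.293) [heading=0, draw]
FD 11: (25.707,-3.293) -> (36.707,-3.293) [heading=0, draw]
Final: pos=(36.707,-3.293), heading=0, 4 segment(s) drawn

Segment endpoints: x in {9, 9.707, 25.707, 36.707}, y in {-7, -6.293, -3.293}
xmin=9, ymin=-7, xmax=36.707, ymax=-3.293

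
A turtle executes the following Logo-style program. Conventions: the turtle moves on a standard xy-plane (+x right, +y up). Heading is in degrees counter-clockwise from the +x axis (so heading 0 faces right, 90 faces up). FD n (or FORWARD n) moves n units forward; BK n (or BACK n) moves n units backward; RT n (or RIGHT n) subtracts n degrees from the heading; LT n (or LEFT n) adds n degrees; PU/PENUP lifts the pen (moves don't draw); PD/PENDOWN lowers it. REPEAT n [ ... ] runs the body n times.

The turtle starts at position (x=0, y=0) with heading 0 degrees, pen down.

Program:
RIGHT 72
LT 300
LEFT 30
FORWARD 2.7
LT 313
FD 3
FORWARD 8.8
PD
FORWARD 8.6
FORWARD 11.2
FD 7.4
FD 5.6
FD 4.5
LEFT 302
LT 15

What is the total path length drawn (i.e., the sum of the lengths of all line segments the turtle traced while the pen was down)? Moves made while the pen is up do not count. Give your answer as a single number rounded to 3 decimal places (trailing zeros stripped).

Executing turtle program step by step:
Start: pos=(0,0), heading=0, pen down
RT 72: heading 0 -> 288
LT 300: heading 288 -> 228
LT 30: heading 228 -> 258
FD 2.7: (0,0) -> (-0.561,-2.641) [heading=258, draw]
LT 313: heading 258 -> 211
FD 3: (-0.561,-2.641) -> (-3.133,-4.186) [heading=211, draw]
FD 8.8: (-3.133,-4.186) -> (-10.676,-8.718) [heading=211, draw]
PD: pen down
FD 8.6: (-10.676,-8.718) -> (-18.048,-13.148) [heading=211, draw]
FD 11.2: (-18.048,-13.148) -> (-27.648,-18.916) [heading=211, draw]
FD 7.4: (-27.648,-18.916) -> (-33.991,-22.727) [heading=211, draw]
FD 5.6: (-33.991,-22.727) -> (-38.791,-25.612) [heading=211, draw]
FD 4.5: (-38.791,-25.612) -> (-42.648,-27.929) [heading=211, draw]
LT 302: heading 211 -> 153
LT 15: heading 153 -> 168
Final: pos=(-42.648,-27.929), heading=168, 8 segment(s) drawn

Segment lengths:
  seg 1: (0,0) -> (-0.561,-2.641), length = 2.7
  seg 2: (-0.561,-2.641) -> (-3.133,-4.186), length = 3
  seg 3: (-3.133,-4.186) -> (-10.676,-8.718), length = 8.8
  seg 4: (-10.676,-8.718) -> (-18.048,-13.148), length = 8.6
  seg 5: (-18.048,-13.148) -> (-27.648,-18.916), length = 11.2
  seg 6: (-27.648,-18.916) -> (-33.991,-22.727), length = 7.4
  seg 7: (-33.991,-22.727) -> (-38.791,-25.612), length = 5.6
  seg 8: (-38.791,-25.612) -> (-42.648,-27.929), length = 4.5
Total = 51.8

Answer: 51.8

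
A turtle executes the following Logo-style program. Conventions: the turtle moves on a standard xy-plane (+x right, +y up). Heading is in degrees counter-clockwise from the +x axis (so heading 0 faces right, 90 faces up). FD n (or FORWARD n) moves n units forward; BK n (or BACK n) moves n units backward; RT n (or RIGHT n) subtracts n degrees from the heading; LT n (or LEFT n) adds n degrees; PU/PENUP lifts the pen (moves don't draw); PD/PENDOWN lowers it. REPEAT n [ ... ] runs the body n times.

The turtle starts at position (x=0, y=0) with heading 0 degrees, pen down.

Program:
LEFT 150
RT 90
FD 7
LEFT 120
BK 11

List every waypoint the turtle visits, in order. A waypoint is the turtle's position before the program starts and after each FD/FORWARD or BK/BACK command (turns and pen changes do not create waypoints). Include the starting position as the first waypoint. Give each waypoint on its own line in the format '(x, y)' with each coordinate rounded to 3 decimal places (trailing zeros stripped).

Executing turtle program step by step:
Start: pos=(0,0), heading=0, pen down
LT 150: heading 0 -> 150
RT 90: heading 150 -> 60
FD 7: (0,0) -> (3.5,6.062) [heading=60, draw]
LT 120: heading 60 -> 180
BK 11: (3.5,6.062) -> (14.5,6.062) [heading=180, draw]
Final: pos=(14.5,6.062), heading=180, 2 segment(s) drawn
Waypoints (3 total):
(0, 0)
(3.5, 6.062)
(14.5, 6.062)

Answer: (0, 0)
(3.5, 6.062)
(14.5, 6.062)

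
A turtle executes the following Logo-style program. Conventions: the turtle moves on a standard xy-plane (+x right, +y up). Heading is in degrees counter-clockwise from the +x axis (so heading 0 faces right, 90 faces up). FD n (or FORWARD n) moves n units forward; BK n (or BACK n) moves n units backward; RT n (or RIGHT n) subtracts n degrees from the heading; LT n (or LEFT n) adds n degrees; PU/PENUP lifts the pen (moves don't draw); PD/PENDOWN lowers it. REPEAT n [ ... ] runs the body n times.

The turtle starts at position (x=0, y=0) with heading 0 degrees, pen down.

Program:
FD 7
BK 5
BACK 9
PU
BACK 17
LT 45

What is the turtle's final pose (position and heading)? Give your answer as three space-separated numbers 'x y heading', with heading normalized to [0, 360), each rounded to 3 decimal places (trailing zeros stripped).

Executing turtle program step by step:
Start: pos=(0,0), heading=0, pen down
FD 7: (0,0) -> (7,0) [heading=0, draw]
BK 5: (7,0) -> (2,0) [heading=0, draw]
BK 9: (2,0) -> (-7,0) [heading=0, draw]
PU: pen up
BK 17: (-7,0) -> (-24,0) [heading=0, move]
LT 45: heading 0 -> 45
Final: pos=(-24,0), heading=45, 3 segment(s) drawn

Answer: -24 0 45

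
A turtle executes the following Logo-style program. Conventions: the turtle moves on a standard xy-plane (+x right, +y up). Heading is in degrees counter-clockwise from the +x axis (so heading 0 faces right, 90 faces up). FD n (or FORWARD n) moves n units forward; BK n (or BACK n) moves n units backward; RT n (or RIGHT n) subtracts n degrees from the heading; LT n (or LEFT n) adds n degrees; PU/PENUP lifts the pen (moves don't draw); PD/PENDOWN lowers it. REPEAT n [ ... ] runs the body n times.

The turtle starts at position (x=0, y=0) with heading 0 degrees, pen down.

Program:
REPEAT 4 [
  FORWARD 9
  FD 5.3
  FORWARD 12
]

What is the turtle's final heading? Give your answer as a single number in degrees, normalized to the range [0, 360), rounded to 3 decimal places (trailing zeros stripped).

Answer: 0

Derivation:
Executing turtle program step by step:
Start: pos=(0,0), heading=0, pen down
REPEAT 4 [
  -- iteration 1/4 --
  FD 9: (0,0) -> (9,0) [heading=0, draw]
  FD 5.3: (9,0) -> (14.3,0) [heading=0, draw]
  FD 12: (14.3,0) -> (26.3,0) [heading=0, draw]
  -- iteration 2/4 --
  FD 9: (26.3,0) -> (35.3,0) [heading=0, draw]
  FD 5.3: (35.3,0) -> (40.6,0) [heading=0, draw]
  FD 12: (40.6,0) -> (52.6,0) [heading=0, draw]
  -- iteration 3/4 --
  FD 9: (52.6,0) -> (61.6,0) [heading=0, draw]
  FD 5.3: (61.6,0) -> (66.9,0) [heading=0, draw]
  FD 12: (66.9,0) -> (78.9,0) [heading=0, draw]
  -- iteration 4/4 --
  FD 9: (78.9,0) -> (87.9,0) [heading=0, draw]
  FD 5.3: (87.9,0) -> (93.2,0) [heading=0, draw]
  FD 12: (93.2,0) -> (105.2,0) [heading=0, draw]
]
Final: pos=(105.2,0), heading=0, 12 segment(s) drawn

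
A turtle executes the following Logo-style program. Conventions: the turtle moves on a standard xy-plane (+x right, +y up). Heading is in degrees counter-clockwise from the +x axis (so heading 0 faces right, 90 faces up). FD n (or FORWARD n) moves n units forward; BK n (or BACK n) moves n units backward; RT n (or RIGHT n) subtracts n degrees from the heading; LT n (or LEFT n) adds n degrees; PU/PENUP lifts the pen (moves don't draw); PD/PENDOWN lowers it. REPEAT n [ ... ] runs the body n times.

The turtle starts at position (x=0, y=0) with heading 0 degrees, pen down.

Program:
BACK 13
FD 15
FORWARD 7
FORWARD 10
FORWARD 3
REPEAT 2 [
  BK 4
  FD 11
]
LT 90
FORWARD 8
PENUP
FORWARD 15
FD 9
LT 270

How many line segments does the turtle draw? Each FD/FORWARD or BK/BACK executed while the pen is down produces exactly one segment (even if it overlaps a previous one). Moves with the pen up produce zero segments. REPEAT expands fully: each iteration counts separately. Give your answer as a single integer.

Executing turtle program step by step:
Start: pos=(0,0), heading=0, pen down
BK 13: (0,0) -> (-13,0) [heading=0, draw]
FD 15: (-13,0) -> (2,0) [heading=0, draw]
FD 7: (2,0) -> (9,0) [heading=0, draw]
FD 10: (9,0) -> (19,0) [heading=0, draw]
FD 3: (19,0) -> (22,0) [heading=0, draw]
REPEAT 2 [
  -- iteration 1/2 --
  BK 4: (22,0) -> (18,0) [heading=0, draw]
  FD 11: (18,0) -> (29,0) [heading=0, draw]
  -- iteration 2/2 --
  BK 4: (29,0) -> (25,0) [heading=0, draw]
  FD 11: (25,0) -> (36,0) [heading=0, draw]
]
LT 90: heading 0 -> 90
FD 8: (36,0) -> (36,8) [heading=90, draw]
PU: pen up
FD 15: (36,8) -> (36,23) [heading=90, move]
FD 9: (36,23) -> (36,32) [heading=90, move]
LT 270: heading 90 -> 0
Final: pos=(36,32), heading=0, 10 segment(s) drawn
Segments drawn: 10

Answer: 10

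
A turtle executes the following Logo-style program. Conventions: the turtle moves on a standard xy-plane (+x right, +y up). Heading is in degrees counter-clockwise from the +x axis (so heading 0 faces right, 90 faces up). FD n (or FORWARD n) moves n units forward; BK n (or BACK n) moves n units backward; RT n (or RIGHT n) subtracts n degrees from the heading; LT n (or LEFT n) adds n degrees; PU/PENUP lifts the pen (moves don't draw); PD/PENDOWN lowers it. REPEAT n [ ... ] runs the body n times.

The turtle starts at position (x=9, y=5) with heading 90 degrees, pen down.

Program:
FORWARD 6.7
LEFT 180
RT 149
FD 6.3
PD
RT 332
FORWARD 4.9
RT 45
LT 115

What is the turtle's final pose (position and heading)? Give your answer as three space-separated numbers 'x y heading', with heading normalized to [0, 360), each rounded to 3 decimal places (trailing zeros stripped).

Executing turtle program step by step:
Start: pos=(9,5), heading=90, pen down
FD 6.7: (9,5) -> (9,11.7) [heading=90, draw]
LT 180: heading 90 -> 270
RT 149: heading 270 -> 121
FD 6.3: (9,11.7) -> (5.755,17.1) [heading=121, draw]
PD: pen down
RT 332: heading 121 -> 149
FD 4.9: (5.755,17.1) -> (1.555,19.624) [heading=149, draw]
RT 45: heading 149 -> 104
LT 115: heading 104 -> 219
Final: pos=(1.555,19.624), heading=219, 3 segment(s) drawn

Answer: 1.555 19.624 219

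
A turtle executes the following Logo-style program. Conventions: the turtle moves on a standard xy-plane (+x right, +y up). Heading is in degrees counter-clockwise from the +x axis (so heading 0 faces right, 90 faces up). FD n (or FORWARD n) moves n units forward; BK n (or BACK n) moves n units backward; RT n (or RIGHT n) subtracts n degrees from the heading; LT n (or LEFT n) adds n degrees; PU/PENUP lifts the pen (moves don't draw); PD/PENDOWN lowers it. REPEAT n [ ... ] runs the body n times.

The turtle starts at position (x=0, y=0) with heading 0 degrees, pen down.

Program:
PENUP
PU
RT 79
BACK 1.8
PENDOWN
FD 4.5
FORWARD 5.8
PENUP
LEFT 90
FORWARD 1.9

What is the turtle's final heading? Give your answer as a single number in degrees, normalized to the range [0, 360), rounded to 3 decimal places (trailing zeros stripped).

Answer: 11

Derivation:
Executing turtle program step by step:
Start: pos=(0,0), heading=0, pen down
PU: pen up
PU: pen up
RT 79: heading 0 -> 281
BK 1.8: (0,0) -> (-0.343,1.767) [heading=281, move]
PD: pen down
FD 4.5: (-0.343,1.767) -> (0.515,-2.65) [heading=281, draw]
FD 5.8: (0.515,-2.65) -> (1.622,-8.344) [heading=281, draw]
PU: pen up
LT 90: heading 281 -> 11
FD 1.9: (1.622,-8.344) -> (3.487,-7.981) [heading=11, move]
Final: pos=(3.487,-7.981), heading=11, 2 segment(s) drawn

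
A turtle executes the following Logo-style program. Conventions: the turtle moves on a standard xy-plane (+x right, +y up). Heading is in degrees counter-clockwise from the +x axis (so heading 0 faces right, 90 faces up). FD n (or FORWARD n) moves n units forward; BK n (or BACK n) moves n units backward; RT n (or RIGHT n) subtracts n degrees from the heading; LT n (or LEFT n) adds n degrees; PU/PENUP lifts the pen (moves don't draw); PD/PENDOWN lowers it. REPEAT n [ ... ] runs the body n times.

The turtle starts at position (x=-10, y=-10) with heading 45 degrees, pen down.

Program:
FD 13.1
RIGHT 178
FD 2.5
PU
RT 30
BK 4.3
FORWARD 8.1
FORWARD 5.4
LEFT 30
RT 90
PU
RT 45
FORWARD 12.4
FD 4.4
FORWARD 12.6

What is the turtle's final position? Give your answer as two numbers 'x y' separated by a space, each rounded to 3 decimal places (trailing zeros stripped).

Answer: -12.266 24.127

Derivation:
Executing turtle program step by step:
Start: pos=(-10,-10), heading=45, pen down
FD 13.1: (-10,-10) -> (-0.737,-0.737) [heading=45, draw]
RT 178: heading 45 -> 227
FD 2.5: (-0.737,-0.737) -> (-2.442,-2.565) [heading=227, draw]
PU: pen up
RT 30: heading 227 -> 197
BK 4.3: (-2.442,-2.565) -> (1.67,-1.308) [heading=197, move]
FD 8.1: (1.67,-1.308) -> (-6.076,-3.676) [heading=197, move]
FD 5.4: (-6.076,-3.676) -> (-11.24,-5.255) [heading=197, move]
LT 30: heading 197 -> 227
RT 90: heading 227 -> 137
PU: pen up
RT 45: heading 137 -> 92
FD 12.4: (-11.24,-5.255) -> (-11.673,7.137) [heading=92, move]
FD 4.4: (-11.673,7.137) -> (-11.826,11.535) [heading=92, move]
FD 12.6: (-11.826,11.535) -> (-12.266,24.127) [heading=92, move]
Final: pos=(-12.266,24.127), heading=92, 2 segment(s) drawn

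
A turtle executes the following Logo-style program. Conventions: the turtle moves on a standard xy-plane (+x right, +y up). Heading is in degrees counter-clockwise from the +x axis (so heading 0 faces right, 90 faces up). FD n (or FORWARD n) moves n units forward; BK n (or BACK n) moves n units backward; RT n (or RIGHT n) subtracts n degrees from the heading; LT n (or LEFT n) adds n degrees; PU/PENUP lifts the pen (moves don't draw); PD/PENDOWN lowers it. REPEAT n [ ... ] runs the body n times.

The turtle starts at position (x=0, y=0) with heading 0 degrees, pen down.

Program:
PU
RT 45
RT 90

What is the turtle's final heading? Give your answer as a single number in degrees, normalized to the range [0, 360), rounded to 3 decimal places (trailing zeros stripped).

Answer: 225

Derivation:
Executing turtle program step by step:
Start: pos=(0,0), heading=0, pen down
PU: pen up
RT 45: heading 0 -> 315
RT 90: heading 315 -> 225
Final: pos=(0,0), heading=225, 0 segment(s) drawn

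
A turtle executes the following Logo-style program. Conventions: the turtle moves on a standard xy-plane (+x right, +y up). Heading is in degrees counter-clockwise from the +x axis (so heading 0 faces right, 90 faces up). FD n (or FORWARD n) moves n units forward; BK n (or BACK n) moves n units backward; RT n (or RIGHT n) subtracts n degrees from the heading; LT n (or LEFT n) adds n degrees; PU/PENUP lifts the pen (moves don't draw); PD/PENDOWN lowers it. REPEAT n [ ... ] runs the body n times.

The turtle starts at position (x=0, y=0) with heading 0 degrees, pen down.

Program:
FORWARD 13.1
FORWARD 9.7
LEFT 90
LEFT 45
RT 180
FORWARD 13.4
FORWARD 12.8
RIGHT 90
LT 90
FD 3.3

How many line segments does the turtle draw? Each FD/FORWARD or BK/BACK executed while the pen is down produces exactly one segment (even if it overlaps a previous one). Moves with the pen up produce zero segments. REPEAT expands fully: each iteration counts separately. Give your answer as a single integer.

Answer: 5

Derivation:
Executing turtle program step by step:
Start: pos=(0,0), heading=0, pen down
FD 13.1: (0,0) -> (13.1,0) [heading=0, draw]
FD 9.7: (13.1,0) -> (22.8,0) [heading=0, draw]
LT 90: heading 0 -> 90
LT 45: heading 90 -> 135
RT 180: heading 135 -> 315
FD 13.4: (22.8,0) -> (32.275,-9.475) [heading=315, draw]
FD 12.8: (32.275,-9.475) -> (41.326,-18.526) [heading=315, draw]
RT 90: heading 315 -> 225
LT 90: heading 225 -> 315
FD 3.3: (41.326,-18.526) -> (43.66,-20.86) [heading=315, draw]
Final: pos=(43.66,-20.86), heading=315, 5 segment(s) drawn
Segments drawn: 5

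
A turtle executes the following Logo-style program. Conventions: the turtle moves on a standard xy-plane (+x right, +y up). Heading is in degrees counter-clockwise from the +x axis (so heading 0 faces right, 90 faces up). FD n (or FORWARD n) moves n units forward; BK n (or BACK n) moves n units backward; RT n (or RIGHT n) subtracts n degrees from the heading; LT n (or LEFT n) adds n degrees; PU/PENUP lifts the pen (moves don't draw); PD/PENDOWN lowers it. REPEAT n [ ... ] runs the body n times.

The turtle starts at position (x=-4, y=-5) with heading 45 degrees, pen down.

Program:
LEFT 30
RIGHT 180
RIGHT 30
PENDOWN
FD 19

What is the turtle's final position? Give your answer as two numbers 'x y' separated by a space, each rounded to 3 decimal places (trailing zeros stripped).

Executing turtle program step by step:
Start: pos=(-4,-5), heading=45, pen down
LT 30: heading 45 -> 75
RT 180: heading 75 -> 255
RT 30: heading 255 -> 225
PD: pen down
FD 19: (-4,-5) -> (-17.435,-18.435) [heading=225, draw]
Final: pos=(-17.435,-18.435), heading=225, 1 segment(s) drawn

Answer: -17.435 -18.435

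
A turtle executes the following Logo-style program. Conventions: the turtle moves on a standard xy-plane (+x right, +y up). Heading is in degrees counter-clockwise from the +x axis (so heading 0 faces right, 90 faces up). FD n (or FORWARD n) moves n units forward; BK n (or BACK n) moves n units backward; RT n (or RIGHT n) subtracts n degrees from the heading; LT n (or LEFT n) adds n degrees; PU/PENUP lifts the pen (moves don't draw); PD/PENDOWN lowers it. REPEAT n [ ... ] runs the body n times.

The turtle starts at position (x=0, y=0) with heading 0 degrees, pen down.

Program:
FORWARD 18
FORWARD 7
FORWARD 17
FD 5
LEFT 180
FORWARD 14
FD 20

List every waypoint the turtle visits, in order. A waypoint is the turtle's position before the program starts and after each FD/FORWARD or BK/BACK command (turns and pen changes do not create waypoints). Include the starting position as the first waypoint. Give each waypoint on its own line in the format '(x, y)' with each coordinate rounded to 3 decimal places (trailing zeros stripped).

Answer: (0, 0)
(18, 0)
(25, 0)
(42, 0)
(47, 0)
(33, 0)
(13, 0)

Derivation:
Executing turtle program step by step:
Start: pos=(0,0), heading=0, pen down
FD 18: (0,0) -> (18,0) [heading=0, draw]
FD 7: (18,0) -> (25,0) [heading=0, draw]
FD 17: (25,0) -> (42,0) [heading=0, draw]
FD 5: (42,0) -> (47,0) [heading=0, draw]
LT 180: heading 0 -> 180
FD 14: (47,0) -> (33,0) [heading=180, draw]
FD 20: (33,0) -> (13,0) [heading=180, draw]
Final: pos=(13,0), heading=180, 6 segment(s) drawn
Waypoints (7 total):
(0, 0)
(18, 0)
(25, 0)
(42, 0)
(47, 0)
(33, 0)
(13, 0)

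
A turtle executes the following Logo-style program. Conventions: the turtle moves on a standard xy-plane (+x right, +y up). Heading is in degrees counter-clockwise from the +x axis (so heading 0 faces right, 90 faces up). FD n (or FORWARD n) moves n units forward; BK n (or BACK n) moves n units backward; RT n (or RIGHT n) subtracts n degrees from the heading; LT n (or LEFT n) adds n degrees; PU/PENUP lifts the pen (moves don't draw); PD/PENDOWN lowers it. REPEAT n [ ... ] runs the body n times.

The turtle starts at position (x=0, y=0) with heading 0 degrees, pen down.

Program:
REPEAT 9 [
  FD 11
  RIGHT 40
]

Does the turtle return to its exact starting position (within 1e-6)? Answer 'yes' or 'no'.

Executing turtle program step by step:
Start: pos=(0,0), heading=0, pen down
REPEAT 9 [
  -- iteration 1/9 --
  FD 11: (0,0) -> (11,0) [heading=0, draw]
  RT 40: heading 0 -> 320
  -- iteration 2/9 --
  FD 11: (11,0) -> (19.426,-7.071) [heading=320, draw]
  RT 40: heading 320 -> 280
  -- iteration 3/9 --
  FD 11: (19.426,-7.071) -> (21.337,-17.904) [heading=280, draw]
  RT 40: heading 280 -> 240
  -- iteration 4/9 --
  FD 11: (21.337,-17.904) -> (15.837,-27.43) [heading=240, draw]
  RT 40: heading 240 -> 200
  -- iteration 5/9 --
  FD 11: (15.837,-27.43) -> (5.5,-31.192) [heading=200, draw]
  RT 40: heading 200 -> 160
  -- iteration 6/9 --
  FD 11: (5.5,-31.192) -> (-4.837,-27.43) [heading=160, draw]
  RT 40: heading 160 -> 120
  -- iteration 7/9 --
  FD 11: (-4.837,-27.43) -> (-10.337,-17.904) [heading=120, draw]
  RT 40: heading 120 -> 80
  -- iteration 8/9 --
  FD 11: (-10.337,-17.904) -> (-8.426,-7.071) [heading=80, draw]
  RT 40: heading 80 -> 40
  -- iteration 9/9 --
  FD 11: (-8.426,-7.071) -> (0,0) [heading=40, draw]
  RT 40: heading 40 -> 0
]
Final: pos=(0,0), heading=0, 9 segment(s) drawn

Start position: (0, 0)
Final position: (0, 0)
Distance = 0; < 1e-6 -> CLOSED

Answer: yes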